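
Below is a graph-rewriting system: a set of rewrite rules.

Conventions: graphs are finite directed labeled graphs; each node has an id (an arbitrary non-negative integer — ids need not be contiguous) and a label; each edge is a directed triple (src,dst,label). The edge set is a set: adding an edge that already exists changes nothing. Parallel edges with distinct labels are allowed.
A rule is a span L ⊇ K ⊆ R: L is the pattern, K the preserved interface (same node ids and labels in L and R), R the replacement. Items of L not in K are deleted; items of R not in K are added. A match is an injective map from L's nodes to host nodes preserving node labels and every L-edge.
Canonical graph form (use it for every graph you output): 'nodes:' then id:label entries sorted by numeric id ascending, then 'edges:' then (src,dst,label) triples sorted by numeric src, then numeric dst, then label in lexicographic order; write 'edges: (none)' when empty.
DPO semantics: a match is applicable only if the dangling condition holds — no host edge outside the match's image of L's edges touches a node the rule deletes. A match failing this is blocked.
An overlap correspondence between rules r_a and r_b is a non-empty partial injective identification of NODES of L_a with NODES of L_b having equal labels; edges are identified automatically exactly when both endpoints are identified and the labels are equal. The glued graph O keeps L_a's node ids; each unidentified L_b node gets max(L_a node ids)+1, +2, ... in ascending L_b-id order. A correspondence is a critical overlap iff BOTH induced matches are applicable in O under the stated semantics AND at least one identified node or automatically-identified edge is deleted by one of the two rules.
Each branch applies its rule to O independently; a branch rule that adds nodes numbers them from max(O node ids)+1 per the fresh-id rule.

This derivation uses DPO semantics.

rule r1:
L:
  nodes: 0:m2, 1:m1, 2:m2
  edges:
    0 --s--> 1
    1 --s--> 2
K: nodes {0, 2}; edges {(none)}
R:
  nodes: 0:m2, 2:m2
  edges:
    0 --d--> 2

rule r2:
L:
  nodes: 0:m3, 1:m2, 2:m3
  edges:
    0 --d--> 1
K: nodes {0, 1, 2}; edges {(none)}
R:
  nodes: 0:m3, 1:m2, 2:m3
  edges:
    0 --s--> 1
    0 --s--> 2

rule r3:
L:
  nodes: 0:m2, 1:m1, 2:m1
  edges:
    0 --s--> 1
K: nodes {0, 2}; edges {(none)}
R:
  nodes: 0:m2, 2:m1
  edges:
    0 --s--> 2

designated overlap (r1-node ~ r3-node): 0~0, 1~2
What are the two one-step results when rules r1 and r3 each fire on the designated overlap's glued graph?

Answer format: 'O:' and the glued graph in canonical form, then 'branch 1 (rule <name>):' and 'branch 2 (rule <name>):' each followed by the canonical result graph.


O:
nodes: 0:m2, 1:m1, 2:m2, 3:m1
edges: (0,1,s); (0,3,s); (1,2,s)
branch 1 (rule r1):
nodes: 0:m2, 2:m2, 3:m1
edges: (0,2,d); (0,3,s)
branch 2 (rule r3):
nodes: 0:m2, 1:m1, 2:m2
edges: (0,1,s); (1,2,s)


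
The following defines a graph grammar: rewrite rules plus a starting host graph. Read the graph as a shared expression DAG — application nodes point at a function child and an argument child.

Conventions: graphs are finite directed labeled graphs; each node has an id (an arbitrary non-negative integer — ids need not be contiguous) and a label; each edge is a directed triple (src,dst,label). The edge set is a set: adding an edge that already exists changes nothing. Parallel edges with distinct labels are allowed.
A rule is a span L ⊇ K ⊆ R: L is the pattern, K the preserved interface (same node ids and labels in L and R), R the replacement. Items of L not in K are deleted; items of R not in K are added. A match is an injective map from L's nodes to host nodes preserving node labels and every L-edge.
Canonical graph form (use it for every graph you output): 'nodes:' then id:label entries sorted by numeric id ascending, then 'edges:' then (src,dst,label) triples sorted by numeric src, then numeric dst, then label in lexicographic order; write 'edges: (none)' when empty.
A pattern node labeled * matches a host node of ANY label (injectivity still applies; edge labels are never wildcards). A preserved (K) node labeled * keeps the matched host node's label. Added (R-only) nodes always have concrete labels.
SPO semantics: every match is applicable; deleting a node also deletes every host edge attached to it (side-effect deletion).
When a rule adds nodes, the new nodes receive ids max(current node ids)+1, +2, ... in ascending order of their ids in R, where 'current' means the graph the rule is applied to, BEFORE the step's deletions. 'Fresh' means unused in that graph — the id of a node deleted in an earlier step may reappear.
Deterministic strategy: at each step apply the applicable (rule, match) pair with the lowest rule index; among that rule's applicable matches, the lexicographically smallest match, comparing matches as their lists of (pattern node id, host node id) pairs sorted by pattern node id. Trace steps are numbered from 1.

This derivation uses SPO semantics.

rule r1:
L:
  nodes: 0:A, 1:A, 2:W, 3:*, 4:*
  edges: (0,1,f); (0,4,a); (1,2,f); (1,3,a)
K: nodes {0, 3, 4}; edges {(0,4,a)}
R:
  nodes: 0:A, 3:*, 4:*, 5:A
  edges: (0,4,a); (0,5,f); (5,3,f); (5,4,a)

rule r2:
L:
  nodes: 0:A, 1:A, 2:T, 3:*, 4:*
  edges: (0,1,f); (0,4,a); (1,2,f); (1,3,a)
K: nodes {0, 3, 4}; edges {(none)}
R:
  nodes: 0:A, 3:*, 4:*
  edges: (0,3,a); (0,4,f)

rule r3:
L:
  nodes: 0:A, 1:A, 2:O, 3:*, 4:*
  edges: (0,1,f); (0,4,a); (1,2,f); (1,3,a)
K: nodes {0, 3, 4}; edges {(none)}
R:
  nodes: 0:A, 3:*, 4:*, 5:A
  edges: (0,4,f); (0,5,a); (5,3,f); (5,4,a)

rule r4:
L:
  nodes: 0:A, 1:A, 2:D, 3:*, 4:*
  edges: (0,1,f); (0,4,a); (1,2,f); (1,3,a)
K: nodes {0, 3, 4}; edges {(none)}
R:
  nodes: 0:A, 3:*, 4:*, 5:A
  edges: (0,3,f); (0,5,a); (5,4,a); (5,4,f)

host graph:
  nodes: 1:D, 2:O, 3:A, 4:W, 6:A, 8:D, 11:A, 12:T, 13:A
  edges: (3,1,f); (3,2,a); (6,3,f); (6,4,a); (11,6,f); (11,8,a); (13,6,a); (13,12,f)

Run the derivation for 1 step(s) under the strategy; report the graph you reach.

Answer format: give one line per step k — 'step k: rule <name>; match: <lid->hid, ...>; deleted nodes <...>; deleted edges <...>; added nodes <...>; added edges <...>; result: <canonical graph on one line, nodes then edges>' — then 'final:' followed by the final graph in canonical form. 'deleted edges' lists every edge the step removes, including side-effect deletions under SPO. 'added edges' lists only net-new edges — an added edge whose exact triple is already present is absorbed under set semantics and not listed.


step 1: rule r4; match: 0->6, 1->3, 2->1, 3->2, 4->4; deleted nodes 1, 3; deleted edges (3,1,f); (3,2,a); (6,3,f); (6,4,a); added nodes 14; added edges (6,2,f); (6,14,a); (14,4,a); (14,4,f); result: nodes: 2:O, 4:W, 6:A, 8:D, 11:A, 12:T, 13:A, 14:A edges: (6,2,f); (6,14,a); (11,6,f); (11,8,a); (13,6,a); (13,12,f); (14,4,a); (14,4,f)
final:
nodes: 2:O, 4:W, 6:A, 8:D, 11:A, 12:T, 13:A, 14:A
edges: (6,2,f); (6,14,a); (11,6,f); (11,8,a); (13,6,a); (13,12,f); (14,4,a); (14,4,f)


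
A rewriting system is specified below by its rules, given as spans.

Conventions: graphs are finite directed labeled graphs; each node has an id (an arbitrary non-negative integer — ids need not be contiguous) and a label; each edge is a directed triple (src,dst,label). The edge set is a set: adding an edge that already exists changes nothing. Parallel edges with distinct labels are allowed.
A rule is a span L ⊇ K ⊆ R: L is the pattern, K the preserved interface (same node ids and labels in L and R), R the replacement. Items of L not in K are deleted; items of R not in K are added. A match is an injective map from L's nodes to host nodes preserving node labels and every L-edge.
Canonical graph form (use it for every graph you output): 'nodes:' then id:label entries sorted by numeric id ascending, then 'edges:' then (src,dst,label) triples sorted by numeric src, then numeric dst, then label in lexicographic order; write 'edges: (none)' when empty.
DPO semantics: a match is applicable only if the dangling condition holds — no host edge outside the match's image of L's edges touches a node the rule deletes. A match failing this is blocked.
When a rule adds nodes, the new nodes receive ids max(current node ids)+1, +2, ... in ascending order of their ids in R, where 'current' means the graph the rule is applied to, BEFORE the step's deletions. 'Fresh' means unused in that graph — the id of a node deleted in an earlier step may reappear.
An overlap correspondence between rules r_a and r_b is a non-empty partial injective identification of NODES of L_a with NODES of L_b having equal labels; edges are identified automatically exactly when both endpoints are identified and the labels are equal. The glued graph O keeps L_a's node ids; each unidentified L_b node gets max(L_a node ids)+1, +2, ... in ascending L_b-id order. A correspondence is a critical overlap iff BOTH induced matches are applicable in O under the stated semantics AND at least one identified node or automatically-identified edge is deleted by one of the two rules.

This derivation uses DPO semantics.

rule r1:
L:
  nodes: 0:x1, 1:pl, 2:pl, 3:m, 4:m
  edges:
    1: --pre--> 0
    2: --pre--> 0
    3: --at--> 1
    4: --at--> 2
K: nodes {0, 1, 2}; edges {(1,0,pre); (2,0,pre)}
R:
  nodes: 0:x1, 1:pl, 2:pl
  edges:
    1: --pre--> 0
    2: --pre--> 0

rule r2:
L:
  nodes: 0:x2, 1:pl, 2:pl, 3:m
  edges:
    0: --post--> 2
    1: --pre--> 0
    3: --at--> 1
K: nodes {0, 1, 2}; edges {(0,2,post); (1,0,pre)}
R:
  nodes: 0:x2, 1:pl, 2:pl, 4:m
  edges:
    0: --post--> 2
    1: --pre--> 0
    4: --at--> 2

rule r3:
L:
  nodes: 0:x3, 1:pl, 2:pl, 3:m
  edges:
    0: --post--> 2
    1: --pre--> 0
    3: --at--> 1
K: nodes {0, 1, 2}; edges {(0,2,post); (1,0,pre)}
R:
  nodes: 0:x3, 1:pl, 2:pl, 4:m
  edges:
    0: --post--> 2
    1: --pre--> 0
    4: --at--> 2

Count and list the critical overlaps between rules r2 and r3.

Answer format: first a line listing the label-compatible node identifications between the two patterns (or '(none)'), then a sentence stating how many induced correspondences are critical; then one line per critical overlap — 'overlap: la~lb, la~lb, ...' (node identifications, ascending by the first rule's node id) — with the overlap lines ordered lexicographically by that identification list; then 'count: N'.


label-compatible node identifications between L(r2) and L(r3): 1~1, 1~2, 2~1, 2~2, 3~3
2 of the induced correspondences are critical overlaps of r2 and r3.
overlap: 1~1, 2~2, 3~3
overlap: 1~1, 3~3
count: 2


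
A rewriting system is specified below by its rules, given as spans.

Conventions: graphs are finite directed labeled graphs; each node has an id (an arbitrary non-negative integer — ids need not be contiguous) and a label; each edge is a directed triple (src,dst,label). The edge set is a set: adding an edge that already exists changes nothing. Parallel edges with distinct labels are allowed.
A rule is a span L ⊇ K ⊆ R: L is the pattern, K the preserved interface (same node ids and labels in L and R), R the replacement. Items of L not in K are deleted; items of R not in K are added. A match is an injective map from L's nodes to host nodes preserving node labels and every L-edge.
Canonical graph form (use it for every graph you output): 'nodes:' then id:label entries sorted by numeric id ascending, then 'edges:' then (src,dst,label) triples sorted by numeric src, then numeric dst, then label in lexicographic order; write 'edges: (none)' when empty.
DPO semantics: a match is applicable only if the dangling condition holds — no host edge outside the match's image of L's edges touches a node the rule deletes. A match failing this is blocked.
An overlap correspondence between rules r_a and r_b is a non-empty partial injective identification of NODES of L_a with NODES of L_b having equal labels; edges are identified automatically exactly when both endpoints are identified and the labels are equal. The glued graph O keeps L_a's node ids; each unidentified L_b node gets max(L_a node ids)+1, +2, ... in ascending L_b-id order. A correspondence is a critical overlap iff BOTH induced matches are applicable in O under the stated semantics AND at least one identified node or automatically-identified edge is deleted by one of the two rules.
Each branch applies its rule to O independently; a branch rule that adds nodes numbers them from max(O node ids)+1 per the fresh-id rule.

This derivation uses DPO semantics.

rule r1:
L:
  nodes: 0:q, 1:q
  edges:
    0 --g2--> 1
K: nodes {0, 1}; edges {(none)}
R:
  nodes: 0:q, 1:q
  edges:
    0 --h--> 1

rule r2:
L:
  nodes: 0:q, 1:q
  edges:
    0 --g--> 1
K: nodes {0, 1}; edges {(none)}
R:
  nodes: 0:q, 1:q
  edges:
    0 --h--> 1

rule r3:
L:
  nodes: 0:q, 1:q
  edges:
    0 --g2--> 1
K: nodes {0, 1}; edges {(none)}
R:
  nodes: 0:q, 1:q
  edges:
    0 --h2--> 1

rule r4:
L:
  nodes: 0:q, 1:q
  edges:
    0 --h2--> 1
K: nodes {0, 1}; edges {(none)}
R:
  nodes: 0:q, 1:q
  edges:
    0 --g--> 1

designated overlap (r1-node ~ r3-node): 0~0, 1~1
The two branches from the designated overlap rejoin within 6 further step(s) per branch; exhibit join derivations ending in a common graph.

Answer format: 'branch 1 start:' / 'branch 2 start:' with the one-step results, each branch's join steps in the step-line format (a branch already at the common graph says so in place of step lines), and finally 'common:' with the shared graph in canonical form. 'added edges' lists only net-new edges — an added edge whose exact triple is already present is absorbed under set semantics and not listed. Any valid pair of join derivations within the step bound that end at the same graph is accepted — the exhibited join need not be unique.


branch 1 start:
nodes: 0:q, 1:q
edges: (0,1,h)
branch 2 start:
nodes: 0:q, 1:q
edges: (0,1,h2)
branch 1: already at the common graph (0 steps)
branch 2 step 1: rule r4; match: 0->0, 1->1; deleted nodes (none); deleted edges (0,1,h2); added nodes (none); added edges (0,1,g); result: nodes: 0:q, 1:q edges: (0,1,g)
branch 2 step 2: rule r2; match: 0->0, 1->1; deleted nodes (none); deleted edges (0,1,g); added nodes (none); added edges (0,1,h); result: nodes: 0:q, 1:q edges: (0,1,h)
common:
nodes: 0:q, 1:q
edges: (0,1,h)


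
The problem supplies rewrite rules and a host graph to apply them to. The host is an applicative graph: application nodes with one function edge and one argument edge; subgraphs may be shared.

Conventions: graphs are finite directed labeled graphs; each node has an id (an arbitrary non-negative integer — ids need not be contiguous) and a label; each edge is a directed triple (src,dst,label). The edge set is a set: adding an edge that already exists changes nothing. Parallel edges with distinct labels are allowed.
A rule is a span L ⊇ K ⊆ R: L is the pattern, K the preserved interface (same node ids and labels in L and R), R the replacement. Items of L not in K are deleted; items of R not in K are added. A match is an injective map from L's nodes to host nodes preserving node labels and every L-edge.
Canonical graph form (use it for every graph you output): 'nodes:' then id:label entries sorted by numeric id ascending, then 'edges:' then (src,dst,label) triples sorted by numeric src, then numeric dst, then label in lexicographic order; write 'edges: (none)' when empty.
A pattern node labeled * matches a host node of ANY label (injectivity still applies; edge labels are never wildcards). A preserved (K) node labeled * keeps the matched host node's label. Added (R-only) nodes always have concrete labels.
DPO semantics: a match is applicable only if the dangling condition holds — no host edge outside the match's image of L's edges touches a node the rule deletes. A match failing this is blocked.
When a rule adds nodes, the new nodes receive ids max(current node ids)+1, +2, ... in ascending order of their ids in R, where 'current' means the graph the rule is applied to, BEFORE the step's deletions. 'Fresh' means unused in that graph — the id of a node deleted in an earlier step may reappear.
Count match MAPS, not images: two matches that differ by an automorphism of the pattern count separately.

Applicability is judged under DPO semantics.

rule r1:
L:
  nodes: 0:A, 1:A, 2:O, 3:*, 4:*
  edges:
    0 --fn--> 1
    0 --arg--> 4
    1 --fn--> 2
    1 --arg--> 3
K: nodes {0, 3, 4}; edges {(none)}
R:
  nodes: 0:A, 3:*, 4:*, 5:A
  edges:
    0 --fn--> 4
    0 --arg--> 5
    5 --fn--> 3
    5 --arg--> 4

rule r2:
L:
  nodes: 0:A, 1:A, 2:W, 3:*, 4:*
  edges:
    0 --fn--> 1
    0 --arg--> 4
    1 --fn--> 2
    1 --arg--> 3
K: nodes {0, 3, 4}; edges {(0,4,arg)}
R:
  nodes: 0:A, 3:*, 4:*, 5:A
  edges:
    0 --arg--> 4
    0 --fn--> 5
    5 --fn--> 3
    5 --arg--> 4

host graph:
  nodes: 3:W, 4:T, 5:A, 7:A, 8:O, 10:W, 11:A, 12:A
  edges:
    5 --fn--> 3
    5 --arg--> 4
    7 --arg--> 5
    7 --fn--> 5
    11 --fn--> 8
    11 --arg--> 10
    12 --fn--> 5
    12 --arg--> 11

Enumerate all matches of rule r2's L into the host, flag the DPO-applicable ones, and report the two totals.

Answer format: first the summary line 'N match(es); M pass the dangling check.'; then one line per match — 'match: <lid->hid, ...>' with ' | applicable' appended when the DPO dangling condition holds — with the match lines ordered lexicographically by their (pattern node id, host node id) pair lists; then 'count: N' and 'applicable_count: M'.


1 match(es); 0 pass the dangling check.
match: 0->12, 1->5, 2->3, 3->4, 4->11
count: 1
applicable_count: 0


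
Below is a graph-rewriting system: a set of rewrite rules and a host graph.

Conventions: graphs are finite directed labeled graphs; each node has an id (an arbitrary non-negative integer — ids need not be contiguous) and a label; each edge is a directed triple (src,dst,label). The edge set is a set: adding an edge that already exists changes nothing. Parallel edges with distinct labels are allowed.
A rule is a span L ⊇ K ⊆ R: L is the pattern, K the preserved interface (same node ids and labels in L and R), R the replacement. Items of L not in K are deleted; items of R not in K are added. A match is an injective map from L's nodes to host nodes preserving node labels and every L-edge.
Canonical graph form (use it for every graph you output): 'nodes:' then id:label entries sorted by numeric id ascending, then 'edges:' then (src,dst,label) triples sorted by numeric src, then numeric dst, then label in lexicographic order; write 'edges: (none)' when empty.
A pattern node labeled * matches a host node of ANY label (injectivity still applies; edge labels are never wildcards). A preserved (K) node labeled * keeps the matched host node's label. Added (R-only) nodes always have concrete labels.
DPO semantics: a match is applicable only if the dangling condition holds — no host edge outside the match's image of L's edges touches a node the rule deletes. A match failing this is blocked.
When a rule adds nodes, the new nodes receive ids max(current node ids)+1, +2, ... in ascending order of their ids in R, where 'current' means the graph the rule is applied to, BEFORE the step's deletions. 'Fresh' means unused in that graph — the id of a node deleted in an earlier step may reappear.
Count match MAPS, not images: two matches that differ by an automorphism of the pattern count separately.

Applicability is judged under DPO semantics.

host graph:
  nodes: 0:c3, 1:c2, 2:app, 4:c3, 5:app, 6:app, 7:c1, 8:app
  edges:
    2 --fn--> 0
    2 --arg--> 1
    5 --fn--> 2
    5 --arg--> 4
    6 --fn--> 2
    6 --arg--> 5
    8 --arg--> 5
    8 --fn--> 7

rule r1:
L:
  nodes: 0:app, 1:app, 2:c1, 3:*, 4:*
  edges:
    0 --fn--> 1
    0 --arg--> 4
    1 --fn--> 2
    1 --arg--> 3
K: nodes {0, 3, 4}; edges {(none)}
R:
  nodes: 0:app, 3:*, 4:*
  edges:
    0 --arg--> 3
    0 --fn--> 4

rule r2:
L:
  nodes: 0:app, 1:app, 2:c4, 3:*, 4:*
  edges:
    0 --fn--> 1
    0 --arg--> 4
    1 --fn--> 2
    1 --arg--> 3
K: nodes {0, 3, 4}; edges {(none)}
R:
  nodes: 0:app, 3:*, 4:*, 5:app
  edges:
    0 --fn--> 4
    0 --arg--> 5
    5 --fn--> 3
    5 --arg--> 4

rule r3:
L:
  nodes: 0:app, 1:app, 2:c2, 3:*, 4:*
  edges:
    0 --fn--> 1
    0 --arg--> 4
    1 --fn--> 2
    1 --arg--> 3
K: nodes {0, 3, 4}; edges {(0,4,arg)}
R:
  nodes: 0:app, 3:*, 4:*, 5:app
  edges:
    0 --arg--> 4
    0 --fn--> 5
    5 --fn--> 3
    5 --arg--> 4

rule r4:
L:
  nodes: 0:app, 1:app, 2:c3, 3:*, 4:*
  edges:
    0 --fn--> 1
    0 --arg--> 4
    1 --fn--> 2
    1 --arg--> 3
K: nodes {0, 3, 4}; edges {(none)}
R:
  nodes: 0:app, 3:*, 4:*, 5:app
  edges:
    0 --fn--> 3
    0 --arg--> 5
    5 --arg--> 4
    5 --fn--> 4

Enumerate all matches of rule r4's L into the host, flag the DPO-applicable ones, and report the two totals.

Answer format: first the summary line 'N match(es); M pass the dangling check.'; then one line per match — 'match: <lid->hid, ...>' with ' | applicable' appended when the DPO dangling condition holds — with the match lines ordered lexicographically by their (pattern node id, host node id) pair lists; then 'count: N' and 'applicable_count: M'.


2 match(es); 0 pass the dangling check.
match: 0->5, 1->2, 2->0, 3->1, 4->4
match: 0->6, 1->2, 2->0, 3->1, 4->5
count: 2
applicable_count: 0


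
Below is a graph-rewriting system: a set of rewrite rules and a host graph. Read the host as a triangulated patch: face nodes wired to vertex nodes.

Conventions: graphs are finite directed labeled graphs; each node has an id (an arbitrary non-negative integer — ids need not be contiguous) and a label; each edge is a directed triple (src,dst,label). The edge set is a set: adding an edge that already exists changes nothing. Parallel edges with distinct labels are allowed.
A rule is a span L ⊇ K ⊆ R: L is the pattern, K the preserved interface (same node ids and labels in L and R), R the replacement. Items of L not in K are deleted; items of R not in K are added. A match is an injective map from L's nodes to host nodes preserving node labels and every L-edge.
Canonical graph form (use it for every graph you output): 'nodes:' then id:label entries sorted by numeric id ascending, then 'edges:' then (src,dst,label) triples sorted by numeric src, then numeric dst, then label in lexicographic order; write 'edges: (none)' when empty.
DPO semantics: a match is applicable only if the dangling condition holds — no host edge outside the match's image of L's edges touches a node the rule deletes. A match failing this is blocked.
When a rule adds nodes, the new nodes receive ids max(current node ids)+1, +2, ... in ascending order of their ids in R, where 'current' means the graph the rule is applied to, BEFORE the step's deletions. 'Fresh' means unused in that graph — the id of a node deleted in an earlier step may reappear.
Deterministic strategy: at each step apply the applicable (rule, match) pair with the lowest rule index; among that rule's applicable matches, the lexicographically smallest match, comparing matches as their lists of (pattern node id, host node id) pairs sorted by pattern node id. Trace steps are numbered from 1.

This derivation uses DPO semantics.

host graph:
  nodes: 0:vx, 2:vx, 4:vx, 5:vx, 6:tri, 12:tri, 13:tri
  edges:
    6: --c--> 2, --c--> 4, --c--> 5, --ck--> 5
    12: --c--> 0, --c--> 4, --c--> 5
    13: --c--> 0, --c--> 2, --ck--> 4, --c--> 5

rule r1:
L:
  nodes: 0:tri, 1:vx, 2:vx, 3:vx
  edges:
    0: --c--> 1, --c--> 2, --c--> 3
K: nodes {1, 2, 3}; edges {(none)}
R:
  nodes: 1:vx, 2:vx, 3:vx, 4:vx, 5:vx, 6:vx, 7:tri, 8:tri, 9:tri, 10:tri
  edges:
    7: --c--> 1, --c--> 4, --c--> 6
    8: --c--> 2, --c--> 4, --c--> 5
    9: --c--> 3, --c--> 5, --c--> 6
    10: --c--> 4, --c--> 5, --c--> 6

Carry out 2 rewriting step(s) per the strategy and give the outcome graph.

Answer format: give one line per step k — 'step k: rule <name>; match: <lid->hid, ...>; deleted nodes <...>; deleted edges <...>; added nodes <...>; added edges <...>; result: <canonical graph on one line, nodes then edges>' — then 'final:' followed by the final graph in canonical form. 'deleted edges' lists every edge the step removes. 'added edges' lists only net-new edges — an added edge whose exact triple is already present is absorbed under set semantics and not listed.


step 1: rule r1; match: 0->12, 1->0, 2->4, 3->5; deleted nodes 12; deleted edges (12,0,c); (12,4,c); (12,5,c); added nodes 14, 15, 16, 17, 18, 19, 20; added edges (17,0,c); (17,14,c); (17,16,c); (18,4,c); (18,14,c); (18,15,c); (19,5,c); (19,15,c); (19,16,c); (20,14,c); (20,15,c); (20,16,c); result: nodes: 0:vx, 2:vx, 4:vx, 5:vx, 6:tri, 13:tri, 14:vx, 15:vx, 16:vx, 17:tri, 18:tri, 19:tri, 20:tri edges: (6,2,c); (6,4,c); (6,5,c); (6,5,ck); (13,0,c); (13,2,c); (13,4,ck); (13,5,c); (17,0,c); (17,14,c); (17,16,c); (18,4,c); (18,14,c); (18,15,c); (19,5,c); (19,15,c); (19,16,c); (20,14,c); (20,15,c); (20,16,c)
step 2: rule r1; match: 0->17, 1->0, 2->14, 3->16; deleted nodes 17; deleted edges (17,0,c); (17,14,c); (17,16,c); added nodes 21, 22, 23, 24, 25, 26, 27; added edges (24,0,c); (24,21,c); (24,23,c); (25,14,c); (25,21,c); (25,22,c); (26,16,c); (26,22,c); (26,23,c); (27,21,c); (27,22,c); (27,23,c); result: nodes: 0:vx, 2:vx, 4:vx, 5:vx, 6:tri, 13:tri, 14:vx, 15:vx, 16:vx, 18:tri, 19:tri, 20:tri, 21:vx, 22:vx, 23:vx, 24:tri, 25:tri, 26:tri, 27:tri edges: (6,2,c); (6,4,c); (6,5,c); (6,5,ck); (13,0,c); (13,2,c); (13,4,ck); (13,5,c); (18,4,c); (18,14,c); (18,15,c); (19,5,c); (19,15,c); (19,16,c); (20,14,c); (20,15,c); (20,16,c); (24,0,c); (24,21,c); (24,23,c); (25,14,c); (25,21,c); (25,22,c); (26,16,c); (26,22,c); (26,23,c); (27,21,c); (27,22,c); (27,23,c)
final:
nodes: 0:vx, 2:vx, 4:vx, 5:vx, 6:tri, 13:tri, 14:vx, 15:vx, 16:vx, 18:tri, 19:tri, 20:tri, 21:vx, 22:vx, 23:vx, 24:tri, 25:tri, 26:tri, 27:tri
edges: (6,2,c); (6,4,c); (6,5,c); (6,5,ck); (13,0,c); (13,2,c); (13,4,ck); (13,5,c); (18,4,c); (18,14,c); (18,15,c); (19,5,c); (19,15,c); (19,16,c); (20,14,c); (20,15,c); (20,16,c); (24,0,c); (24,21,c); (24,23,c); (25,14,c); (25,21,c); (25,22,c); (26,16,c); (26,22,c); (26,23,c); (27,21,c); (27,22,c); (27,23,c)


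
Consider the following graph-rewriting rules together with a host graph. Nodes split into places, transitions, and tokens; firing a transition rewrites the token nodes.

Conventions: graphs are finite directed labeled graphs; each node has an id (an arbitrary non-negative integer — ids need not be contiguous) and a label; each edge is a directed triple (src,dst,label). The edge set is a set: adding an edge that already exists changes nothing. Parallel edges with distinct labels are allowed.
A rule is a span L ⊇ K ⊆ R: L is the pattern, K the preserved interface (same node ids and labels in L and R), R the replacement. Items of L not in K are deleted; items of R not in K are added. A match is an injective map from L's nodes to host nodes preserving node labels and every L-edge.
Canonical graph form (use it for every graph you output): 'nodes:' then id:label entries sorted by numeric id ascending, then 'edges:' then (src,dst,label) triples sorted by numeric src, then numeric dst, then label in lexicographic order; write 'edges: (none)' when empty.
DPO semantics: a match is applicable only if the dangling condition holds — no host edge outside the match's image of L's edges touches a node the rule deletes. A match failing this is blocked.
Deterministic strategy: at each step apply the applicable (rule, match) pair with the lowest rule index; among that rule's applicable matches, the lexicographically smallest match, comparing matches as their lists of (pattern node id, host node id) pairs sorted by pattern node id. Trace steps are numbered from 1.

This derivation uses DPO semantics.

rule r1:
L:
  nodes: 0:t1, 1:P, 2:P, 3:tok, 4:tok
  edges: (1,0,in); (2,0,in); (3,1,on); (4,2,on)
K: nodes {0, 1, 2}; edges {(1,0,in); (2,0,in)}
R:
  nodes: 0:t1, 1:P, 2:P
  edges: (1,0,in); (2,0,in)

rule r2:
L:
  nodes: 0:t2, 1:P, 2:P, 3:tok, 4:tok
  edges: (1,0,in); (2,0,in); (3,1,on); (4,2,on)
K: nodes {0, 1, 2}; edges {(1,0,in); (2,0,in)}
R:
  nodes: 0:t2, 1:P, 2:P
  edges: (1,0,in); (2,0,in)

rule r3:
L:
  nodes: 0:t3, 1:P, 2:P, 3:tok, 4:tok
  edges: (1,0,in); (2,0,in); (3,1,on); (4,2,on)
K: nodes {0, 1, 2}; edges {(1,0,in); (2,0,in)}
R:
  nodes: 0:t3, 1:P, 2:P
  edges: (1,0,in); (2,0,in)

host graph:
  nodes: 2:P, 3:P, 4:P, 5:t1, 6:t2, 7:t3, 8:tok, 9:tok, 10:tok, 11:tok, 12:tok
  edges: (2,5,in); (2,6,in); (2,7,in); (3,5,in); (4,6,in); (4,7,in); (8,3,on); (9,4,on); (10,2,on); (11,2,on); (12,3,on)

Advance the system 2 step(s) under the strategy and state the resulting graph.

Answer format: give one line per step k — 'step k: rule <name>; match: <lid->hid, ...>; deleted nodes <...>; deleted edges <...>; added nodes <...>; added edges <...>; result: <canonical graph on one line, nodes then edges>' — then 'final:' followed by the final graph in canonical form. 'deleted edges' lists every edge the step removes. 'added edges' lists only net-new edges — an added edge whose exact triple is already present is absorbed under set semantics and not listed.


step 1: rule r1; match: 0->5, 1->2, 2->3, 3->10, 4->8; deleted nodes 8, 10; deleted edges (8,3,on); (10,2,on); added nodes (none); added edges (none); result: nodes: 2:P, 3:P, 4:P, 5:t1, 6:t2, 7:t3, 9:tok, 11:tok, 12:tok edges: (2,5,in); (2,6,in); (2,7,in); (3,5,in); (4,6,in); (4,7,in); (9,4,on); (11,2,on); (12,3,on)
step 2: rule r1; match: 0->5, 1->2, 2->3, 3->11, 4->12; deleted nodes 11, 12; deleted edges (11,2,on); (12,3,on); added nodes (none); added edges (none); result: nodes: 2:P, 3:P, 4:P, 5:t1, 6:t2, 7:t3, 9:tok edges: (2,5,in); (2,6,in); (2,7,in); (3,5,in); (4,6,in); (4,7,in); (9,4,on)
final:
nodes: 2:P, 3:P, 4:P, 5:t1, 6:t2, 7:t3, 9:tok
edges: (2,5,in); (2,6,in); (2,7,in); (3,5,in); (4,6,in); (4,7,in); (9,4,on)


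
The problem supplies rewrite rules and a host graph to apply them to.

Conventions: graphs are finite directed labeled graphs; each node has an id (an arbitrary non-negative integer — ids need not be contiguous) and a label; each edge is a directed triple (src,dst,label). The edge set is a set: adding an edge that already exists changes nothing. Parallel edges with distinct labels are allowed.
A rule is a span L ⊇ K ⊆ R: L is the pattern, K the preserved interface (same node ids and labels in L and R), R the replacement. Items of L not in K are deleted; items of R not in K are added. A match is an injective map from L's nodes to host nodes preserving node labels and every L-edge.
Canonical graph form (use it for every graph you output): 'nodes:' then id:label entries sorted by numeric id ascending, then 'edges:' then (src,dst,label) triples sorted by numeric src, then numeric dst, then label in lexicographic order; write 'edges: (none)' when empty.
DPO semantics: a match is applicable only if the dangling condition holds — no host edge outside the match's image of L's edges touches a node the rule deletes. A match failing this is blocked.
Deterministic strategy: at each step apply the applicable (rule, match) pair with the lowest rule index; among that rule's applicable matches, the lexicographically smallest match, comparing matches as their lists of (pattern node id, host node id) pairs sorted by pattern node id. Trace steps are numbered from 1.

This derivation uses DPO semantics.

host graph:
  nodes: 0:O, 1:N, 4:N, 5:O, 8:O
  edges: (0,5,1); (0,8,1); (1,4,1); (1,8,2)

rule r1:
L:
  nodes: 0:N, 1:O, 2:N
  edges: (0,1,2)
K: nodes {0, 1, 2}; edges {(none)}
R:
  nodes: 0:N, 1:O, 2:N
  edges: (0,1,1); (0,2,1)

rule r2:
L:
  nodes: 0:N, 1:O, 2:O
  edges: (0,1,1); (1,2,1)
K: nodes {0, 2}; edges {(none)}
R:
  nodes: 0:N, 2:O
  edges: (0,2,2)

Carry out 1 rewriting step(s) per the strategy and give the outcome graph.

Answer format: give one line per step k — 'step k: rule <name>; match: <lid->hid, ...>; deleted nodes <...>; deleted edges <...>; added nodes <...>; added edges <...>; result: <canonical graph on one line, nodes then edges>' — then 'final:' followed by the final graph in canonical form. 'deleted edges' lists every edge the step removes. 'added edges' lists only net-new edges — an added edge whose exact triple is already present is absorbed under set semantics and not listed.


step 1: rule r1; match: 0->1, 1->8, 2->4; deleted nodes (none); deleted edges (1,8,2); added nodes (none); added edges (1,8,1); result: nodes: 0:O, 1:N, 4:N, 5:O, 8:O edges: (0,5,1); (0,8,1); (1,4,1); (1,8,1)
final:
nodes: 0:O, 1:N, 4:N, 5:O, 8:O
edges: (0,5,1); (0,8,1); (1,4,1); (1,8,1)


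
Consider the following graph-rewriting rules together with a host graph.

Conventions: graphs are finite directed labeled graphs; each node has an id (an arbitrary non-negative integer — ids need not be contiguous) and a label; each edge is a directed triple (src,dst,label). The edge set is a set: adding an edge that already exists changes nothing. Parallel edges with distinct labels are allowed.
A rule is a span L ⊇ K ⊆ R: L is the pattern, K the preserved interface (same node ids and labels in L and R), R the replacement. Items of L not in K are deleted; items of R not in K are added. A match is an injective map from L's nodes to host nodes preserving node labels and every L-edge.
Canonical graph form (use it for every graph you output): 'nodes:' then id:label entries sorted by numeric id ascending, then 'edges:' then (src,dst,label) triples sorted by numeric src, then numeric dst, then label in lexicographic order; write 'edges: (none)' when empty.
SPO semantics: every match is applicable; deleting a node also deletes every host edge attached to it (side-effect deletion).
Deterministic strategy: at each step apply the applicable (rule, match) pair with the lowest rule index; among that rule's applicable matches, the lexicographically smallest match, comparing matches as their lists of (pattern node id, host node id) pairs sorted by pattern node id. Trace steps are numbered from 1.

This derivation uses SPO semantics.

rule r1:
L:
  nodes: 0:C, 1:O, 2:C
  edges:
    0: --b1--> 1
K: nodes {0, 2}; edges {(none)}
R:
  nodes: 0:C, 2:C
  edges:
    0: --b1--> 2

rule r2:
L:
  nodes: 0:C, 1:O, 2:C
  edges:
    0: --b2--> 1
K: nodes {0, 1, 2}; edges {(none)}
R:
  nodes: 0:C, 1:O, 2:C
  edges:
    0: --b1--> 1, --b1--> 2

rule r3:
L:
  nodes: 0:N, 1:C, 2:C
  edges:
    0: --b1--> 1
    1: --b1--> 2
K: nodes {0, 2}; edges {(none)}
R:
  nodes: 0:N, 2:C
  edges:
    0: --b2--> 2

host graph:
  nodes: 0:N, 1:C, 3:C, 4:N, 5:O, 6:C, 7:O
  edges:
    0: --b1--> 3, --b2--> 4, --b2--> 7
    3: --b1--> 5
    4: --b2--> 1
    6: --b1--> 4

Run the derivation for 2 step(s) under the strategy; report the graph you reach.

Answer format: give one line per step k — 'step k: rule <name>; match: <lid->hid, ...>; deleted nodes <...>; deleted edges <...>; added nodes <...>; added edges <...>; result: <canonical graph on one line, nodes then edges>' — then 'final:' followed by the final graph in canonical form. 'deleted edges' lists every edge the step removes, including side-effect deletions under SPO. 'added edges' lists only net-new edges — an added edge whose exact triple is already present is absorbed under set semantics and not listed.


step 1: rule r1; match: 0->3, 1->5, 2->1; deleted nodes 5; deleted edges (3,5,b1); added nodes (none); added edges (3,1,b1); result: nodes: 0:N, 1:C, 3:C, 4:N, 6:C, 7:O edges: (0,3,b1); (0,4,b2); (0,7,b2); (3,1,b1); (4,1,b2); (6,4,b1)
step 2: rule r3; match: 0->0, 1->3, 2->1; deleted nodes 3; deleted edges (0,3,b1); (3,1,b1); added nodes (none); added edges (0,1,b2); result: nodes: 0:N, 1:C, 4:N, 6:C, 7:O edges: (0,1,b2); (0,4,b2); (0,7,b2); (4,1,b2); (6,4,b1)
final:
nodes: 0:N, 1:C, 4:N, 6:C, 7:O
edges: (0,1,b2); (0,4,b2); (0,7,b2); (4,1,b2); (6,4,b1)


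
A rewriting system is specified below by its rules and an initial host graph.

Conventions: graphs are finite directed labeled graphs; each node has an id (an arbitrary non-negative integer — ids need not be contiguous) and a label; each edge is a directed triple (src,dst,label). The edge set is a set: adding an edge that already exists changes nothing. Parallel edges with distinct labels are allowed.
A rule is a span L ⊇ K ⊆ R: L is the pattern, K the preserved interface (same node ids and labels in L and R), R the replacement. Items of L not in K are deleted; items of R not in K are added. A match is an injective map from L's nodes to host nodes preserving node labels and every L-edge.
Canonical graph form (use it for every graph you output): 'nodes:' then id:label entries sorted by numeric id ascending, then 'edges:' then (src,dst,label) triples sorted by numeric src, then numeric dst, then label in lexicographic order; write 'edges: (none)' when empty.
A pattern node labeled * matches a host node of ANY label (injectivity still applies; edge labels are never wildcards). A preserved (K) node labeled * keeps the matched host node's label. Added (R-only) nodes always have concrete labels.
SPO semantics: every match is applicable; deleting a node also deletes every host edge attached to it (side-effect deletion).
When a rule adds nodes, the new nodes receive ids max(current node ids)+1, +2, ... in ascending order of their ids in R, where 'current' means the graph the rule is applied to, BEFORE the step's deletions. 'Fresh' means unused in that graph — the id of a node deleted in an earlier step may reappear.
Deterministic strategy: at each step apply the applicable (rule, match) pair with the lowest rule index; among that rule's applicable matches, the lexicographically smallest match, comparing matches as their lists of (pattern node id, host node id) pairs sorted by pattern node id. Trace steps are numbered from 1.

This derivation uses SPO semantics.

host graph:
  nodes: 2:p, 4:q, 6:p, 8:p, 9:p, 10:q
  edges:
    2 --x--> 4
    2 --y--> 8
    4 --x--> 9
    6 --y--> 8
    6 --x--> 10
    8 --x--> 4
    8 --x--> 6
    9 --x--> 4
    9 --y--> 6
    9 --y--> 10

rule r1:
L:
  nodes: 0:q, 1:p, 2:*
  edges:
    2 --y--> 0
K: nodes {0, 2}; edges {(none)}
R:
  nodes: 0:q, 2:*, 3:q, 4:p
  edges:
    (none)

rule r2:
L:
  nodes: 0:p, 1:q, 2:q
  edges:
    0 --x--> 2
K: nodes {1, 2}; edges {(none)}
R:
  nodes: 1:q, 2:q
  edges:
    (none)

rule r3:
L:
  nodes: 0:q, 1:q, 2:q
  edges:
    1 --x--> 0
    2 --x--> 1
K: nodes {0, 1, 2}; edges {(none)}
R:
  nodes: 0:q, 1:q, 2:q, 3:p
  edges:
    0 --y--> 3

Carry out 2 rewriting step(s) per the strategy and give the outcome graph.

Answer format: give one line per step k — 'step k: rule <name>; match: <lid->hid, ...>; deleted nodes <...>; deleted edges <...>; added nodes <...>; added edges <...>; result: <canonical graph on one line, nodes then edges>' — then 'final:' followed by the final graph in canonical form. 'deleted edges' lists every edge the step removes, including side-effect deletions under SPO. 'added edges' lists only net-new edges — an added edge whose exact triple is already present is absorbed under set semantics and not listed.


step 1: rule r1; match: 0->10, 1->2, 2->9; deleted nodes 2; deleted edges (2,4,x); (2,8,y); (9,10,y); added nodes 11, 12; added edges (none); result: nodes: 4:q, 6:p, 8:p, 9:p, 10:q, 11:q, 12:p edges: (4,9,x); (6,8,y); (6,10,x); (8,4,x); (8,6,x); (9,4,x); (9,6,y)
step 2: rule r2; match: 0->6, 1->4, 2->10; deleted nodes 6; deleted edges (6,8,y); (6,10,x); (8,6,x); (9,6,y); added nodes (none); added edges (none); result: nodes: 4:q, 8:p, 9:p, 10:q, 11:q, 12:p edges: (4,9,x); (8,4,x); (9,4,x)
final:
nodes: 4:q, 8:p, 9:p, 10:q, 11:q, 12:p
edges: (4,9,x); (8,4,x); (9,4,x)


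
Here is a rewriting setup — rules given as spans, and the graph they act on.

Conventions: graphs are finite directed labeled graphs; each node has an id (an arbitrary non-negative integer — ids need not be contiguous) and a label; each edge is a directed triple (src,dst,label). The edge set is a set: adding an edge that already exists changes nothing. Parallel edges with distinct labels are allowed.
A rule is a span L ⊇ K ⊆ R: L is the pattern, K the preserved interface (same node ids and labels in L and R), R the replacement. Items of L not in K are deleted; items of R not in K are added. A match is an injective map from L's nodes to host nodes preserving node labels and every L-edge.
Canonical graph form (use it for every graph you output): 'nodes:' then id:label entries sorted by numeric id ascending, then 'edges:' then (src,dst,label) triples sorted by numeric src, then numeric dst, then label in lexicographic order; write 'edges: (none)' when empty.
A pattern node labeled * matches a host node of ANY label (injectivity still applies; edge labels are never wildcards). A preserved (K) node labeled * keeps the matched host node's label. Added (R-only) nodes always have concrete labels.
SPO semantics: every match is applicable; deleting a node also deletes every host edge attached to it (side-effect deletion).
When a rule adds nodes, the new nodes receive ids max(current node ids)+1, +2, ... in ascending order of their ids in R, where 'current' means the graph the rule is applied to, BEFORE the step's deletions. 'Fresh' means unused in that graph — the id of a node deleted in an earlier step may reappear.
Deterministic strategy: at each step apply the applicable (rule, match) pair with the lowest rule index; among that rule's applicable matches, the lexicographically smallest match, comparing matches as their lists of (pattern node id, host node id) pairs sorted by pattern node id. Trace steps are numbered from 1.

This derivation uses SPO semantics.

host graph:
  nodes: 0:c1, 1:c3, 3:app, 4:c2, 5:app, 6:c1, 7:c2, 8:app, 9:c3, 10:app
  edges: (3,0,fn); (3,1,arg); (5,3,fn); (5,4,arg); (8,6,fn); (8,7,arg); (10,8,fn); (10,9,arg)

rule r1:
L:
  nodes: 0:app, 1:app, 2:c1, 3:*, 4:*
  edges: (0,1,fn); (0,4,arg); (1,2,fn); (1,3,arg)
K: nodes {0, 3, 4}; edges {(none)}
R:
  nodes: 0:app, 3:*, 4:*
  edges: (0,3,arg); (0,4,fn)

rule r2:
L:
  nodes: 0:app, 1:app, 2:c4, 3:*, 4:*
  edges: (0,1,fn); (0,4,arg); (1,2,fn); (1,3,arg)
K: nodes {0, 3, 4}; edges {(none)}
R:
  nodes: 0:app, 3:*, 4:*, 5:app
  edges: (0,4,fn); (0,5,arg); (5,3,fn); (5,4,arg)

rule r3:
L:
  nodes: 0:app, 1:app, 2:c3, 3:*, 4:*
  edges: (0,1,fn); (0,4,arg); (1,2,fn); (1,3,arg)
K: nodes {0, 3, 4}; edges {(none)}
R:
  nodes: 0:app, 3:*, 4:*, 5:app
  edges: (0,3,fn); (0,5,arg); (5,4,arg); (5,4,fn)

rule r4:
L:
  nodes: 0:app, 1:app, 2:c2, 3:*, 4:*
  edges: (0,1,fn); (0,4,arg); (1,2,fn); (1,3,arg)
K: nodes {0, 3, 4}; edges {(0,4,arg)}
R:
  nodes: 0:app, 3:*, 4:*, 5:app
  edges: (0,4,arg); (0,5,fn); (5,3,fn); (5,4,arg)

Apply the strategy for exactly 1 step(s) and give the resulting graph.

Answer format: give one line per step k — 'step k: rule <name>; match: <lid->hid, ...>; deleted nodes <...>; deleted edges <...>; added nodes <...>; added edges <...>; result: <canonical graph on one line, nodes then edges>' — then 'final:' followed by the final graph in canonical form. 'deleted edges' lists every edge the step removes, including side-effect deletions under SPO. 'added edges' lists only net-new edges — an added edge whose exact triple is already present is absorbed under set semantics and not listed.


step 1: rule r1; match: 0->5, 1->3, 2->0, 3->1, 4->4; deleted nodes 0, 3; deleted edges (3,0,fn); (3,1,arg); (5,3,fn); (5,4,arg); added nodes (none); added edges (5,1,arg); (5,4,fn); result: nodes: 1:c3, 4:c2, 5:app, 6:c1, 7:c2, 8:app, 9:c3, 10:app edges: (5,1,arg); (5,4,fn); (8,6,fn); (8,7,arg); (10,8,fn); (10,9,arg)
final:
nodes: 1:c3, 4:c2, 5:app, 6:c1, 7:c2, 8:app, 9:c3, 10:app
edges: (5,1,arg); (5,4,fn); (8,6,fn); (8,7,arg); (10,8,fn); (10,9,arg)
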